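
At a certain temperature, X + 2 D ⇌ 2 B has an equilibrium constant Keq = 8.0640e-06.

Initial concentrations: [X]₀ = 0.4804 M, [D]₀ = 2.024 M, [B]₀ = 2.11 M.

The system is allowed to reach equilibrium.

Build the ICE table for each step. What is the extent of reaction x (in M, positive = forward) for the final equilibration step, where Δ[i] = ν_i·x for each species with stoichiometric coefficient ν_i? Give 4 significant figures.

x = -1.048 M

Q₀ = 2.262 vs Keq = 8.0640e-06 ⇒ Q>K, reverse
Step 1:
                   X          D          B
  I           0.4804      2.024       2.11
  C            1.048      2.096     -2.096
  E            1.528       4.12    0.01446
  solve Keq expr → x = -1.048; check Q = 8.0640e-06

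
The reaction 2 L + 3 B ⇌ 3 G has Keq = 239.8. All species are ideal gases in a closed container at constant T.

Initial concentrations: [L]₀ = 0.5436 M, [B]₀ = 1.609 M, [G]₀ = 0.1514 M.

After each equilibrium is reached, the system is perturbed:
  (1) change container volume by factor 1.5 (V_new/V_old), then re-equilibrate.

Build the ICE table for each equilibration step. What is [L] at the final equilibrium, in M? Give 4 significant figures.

[L]_eq = 0.05632 M

Q₀ = 0.002819 vs Keq = 239.8 ⇒ Q<K, forward
Step 1:
                    L           B           G
  I            0.5436       1.609      0.1514
  C           -0.4807     -0.7211      0.7211
  E           0.06289      0.8879      0.8725
  solve Keq expr → x = 0.2404; check Q = 239.8
Then change container volume by factor 1.5 (V_new/V_old).
Step 2:
                    L           B           G
  I           0.04193       0.592      0.5816
  C           0.01439     0.02158    -0.02158
  E           0.05632      0.6135      0.5601
  solve Keq expr → x = -0.007194; check Q = 239.8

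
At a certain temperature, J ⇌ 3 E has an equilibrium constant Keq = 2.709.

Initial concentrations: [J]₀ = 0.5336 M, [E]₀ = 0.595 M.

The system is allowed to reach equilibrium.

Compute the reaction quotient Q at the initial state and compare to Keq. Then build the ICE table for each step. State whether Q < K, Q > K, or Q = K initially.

Q₀ = 0.3948 vs Keq = 2.709 ⇒ Q<K, forward
Step 1:
                    J           E
  I            0.5336       0.595
  C           -0.1417      0.4251
  E            0.3919        1.02
  solve Keq expr → x = 0.1417; check Q = 2.709

Q₀ = 0.3948; Q < K (proceeds forward)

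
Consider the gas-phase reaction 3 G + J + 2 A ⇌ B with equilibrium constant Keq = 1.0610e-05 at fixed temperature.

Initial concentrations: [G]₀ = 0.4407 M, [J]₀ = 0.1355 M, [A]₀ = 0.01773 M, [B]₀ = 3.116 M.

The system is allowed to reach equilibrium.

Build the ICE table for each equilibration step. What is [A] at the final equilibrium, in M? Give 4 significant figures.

Q₀ = 8.5470e+05 vs Keq = 1.0610e-05 ⇒ Q>K, reverse
Step 1:
                  G         J         A         B
  init       0.4407    0.1355   0.01773     3.116
  Δ            7.91     2.637     5.273    -2.637
  eq           8.35     2.772     5.291    0.4794
  solve Keq expr → x = -2.637; check Q = 1.0610e-05

[A]_eq = 5.291 M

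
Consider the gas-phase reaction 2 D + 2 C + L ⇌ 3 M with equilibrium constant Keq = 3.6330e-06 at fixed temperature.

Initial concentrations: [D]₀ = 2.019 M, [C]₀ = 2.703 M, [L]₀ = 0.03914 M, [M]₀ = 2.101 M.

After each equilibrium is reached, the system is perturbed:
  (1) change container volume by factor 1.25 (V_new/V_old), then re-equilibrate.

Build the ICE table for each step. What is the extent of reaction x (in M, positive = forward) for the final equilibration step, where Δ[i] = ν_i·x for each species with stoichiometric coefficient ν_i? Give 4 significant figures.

x = -0.002815 M

Q₀ = 7.956 vs Keq = 3.6330e-06 ⇒ Q>K, reverse
Step 1:
                  D         C         L         M
  I           2.019     2.703   0.03914     2.101
  C           1.348     1.348    0.6742    -2.023
  E           3.367     4.051    0.7133   0.07842
  solve Keq expr → x = -0.6742; check Q = 3.6330e-06
Then change container volume by factor 1.25 (V_new/V_old).
Step 2:
                  D         C         L         M
  I           2.694     3.241    0.5707   0.06274
  C         0.00563   0.00563  0.002815 -0.008445
  E             2.7     3.247    0.5735   0.05429
  solve Keq expr → x = -0.002815; check Q = 3.6330e-06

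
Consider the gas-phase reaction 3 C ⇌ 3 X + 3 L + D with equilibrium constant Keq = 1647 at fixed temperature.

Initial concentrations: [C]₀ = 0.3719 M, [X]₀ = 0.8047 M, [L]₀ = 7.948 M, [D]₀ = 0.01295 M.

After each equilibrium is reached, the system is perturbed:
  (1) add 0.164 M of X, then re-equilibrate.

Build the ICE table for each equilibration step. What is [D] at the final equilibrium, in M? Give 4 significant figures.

[D]_eq = 0.04811 M

Q₀ = 65.87 vs Keq = 1647 ⇒ Q<K, forward
Step 1:
                  C         X         L         D
  Initial    0.3719    0.8047     7.948   0.01295
  Change    -0.1282    0.1282    0.1282   0.04275
  Equil      0.2437    0.9329     8.076    0.0557
  solve Keq expr → x = 0.04275; check Q = 1647
Then add 0.164 M of X.
Step 2:
                  C         X         L         D
  Initial    0.2437     1.097     8.076    0.0557
  Change    0.02277  -0.02277  -0.02277 -0.007588
  Equil      0.2664     1.074     8.053   0.04811
  solve Keq expr → x = -0.007588; check Q = 1647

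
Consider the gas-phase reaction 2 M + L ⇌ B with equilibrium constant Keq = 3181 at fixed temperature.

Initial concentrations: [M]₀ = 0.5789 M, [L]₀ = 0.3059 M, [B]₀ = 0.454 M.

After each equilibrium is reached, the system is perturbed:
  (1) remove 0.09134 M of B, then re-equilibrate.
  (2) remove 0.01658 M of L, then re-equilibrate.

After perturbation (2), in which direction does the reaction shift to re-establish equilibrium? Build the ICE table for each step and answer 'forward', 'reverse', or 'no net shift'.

Direction: reverse

Q₀ = 4.429 vs Keq = 3181 ⇒ Q<K, forward
Step 1:
                   M          L          B
  init        0.5789     0.3059      0.454
  Δ           -0.512     -0.256      0.256
  eq         0.06689    0.04989       0.71
  solve Keq expr → x = 0.256; check Q = 3181
Then remove 0.09134 M of B.
Step 2:
                   M          L          B
  init       0.06689    0.04989     0.6187
  Δ        -0.003305  -0.001653   0.001653
  eq         0.06358    0.04824     0.6203
  solve Keq expr → x = 0.001653; check Q = 3181
Then remove 0.01658 M of L.
Step 3:
                   M          L          B
  init       0.06358    0.03166     0.6203
  Δ         0.009384   0.004692  -0.004692
  eq         0.07296    0.03635     0.6156
  solve Keq expr → x = -0.004692; check Q = 3181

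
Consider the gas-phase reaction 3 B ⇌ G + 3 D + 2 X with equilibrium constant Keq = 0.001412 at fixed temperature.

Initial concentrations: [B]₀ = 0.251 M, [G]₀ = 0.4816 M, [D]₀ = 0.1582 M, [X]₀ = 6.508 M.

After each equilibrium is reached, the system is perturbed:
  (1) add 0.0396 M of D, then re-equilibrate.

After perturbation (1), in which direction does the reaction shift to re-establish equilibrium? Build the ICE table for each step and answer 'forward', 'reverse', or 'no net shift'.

Direction: reverse

Q₀ = 5.107 vs Keq = 0.001412 ⇒ Q>K, reverse
Step 1:
                    B           G           D           X
  init          0.251      0.4816      0.1582       6.508
  Δ            0.1414    -0.04712     -0.1414    -0.09424
  eq           0.3924      0.4345     0.01684       6.414
  solve Keq expr → x = -0.04712; check Q = 0.001412
Then add 0.0396 M of D.
Step 2:
                    B           G           D           X
  init         0.3924      0.4345     0.05644       6.414
  Δ           0.03775    -0.01258    -0.03775    -0.02517
  eq           0.4301      0.4219     0.01869       6.389
  solve Keq expr → x = -0.01258; check Q = 0.001412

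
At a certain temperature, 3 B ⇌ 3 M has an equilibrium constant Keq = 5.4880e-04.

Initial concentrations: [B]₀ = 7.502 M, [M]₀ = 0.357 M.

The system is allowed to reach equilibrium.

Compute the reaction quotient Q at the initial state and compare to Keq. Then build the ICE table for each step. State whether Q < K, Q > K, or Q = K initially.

Q₀ = 1.0776e-04 vs Keq = 5.4880e-04 ⇒ Q<K, forward
Step 1:
                   B          M
  Initial      7.502      0.357
  Change     -0.2377     0.2377
  Equil        7.264     0.5947
  solve Keq expr → x = 0.07925; check Q = 5.4880e-04

Q₀ = 1.0776e-04; Q < K (proceeds forward)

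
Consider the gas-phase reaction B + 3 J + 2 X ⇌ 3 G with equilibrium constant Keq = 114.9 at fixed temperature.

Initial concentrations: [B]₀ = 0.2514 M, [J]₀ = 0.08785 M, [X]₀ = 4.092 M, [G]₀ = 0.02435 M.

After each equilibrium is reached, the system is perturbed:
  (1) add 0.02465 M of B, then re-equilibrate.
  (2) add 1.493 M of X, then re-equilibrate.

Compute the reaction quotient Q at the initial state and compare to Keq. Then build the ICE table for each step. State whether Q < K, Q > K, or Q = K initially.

Q₀ = 0.005059 vs Keq = 114.9 ⇒ Q<K, forward
Step 1:
                  B         J         X         G
  I          0.2514   0.08785     4.092   0.02435
  C        -0.02489  -0.07468  -0.04979   0.07468
  E          0.2265   0.01317     4.042   0.09903
  solve Keq expr → x = 0.02489; check Q = 114.9
Then add 0.02465 M of B.
Step 2:
                  B         J         X         G
  I          0.2512   0.01317     4.042   0.09903
  C       -1.3085e-04 -3.9255e-04 -2.6170e-04 3.9255e-04
  E           0.251   0.01278     4.042   0.09942
  solve Keq expr → x = 1.3085e-04; check Q = 114.9
Then add 1.493 M of X.
Step 3:
                  B         J         X         G
  I           0.251   0.01278     5.535   0.09942
  C       -7.2558e-04 -0.002177 -0.001451  0.002177
  E          0.2503    0.0106     5.533    0.1016
  solve Keq expr → x = 7.2558e-04; check Q = 114.9

Q₀ = 0.005059; Q < K (proceeds forward)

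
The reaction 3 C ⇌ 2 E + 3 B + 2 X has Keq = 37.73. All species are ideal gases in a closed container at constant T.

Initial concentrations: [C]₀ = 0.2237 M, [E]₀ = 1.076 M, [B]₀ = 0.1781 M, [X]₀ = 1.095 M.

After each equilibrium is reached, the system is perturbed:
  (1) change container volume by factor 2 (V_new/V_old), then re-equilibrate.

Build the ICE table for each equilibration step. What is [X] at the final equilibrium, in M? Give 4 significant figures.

Q₀ = 0.7006 vs Keq = 37.73 ⇒ Q<K, forward
Step 1:
                   C          E          B          X
  init        0.2237      1.076     0.1781      1.095
  Δ          -0.1163    0.07756     0.1163    0.07756
  eq          0.1074      1.154     0.2944      1.173
  solve Keq expr → x = 0.03878; check Q = 37.73
Then change container volume by factor 2 (V_new/V_old).
Step 2:
                   C          E          B          X
  init       0.05368     0.5768     0.1472     0.5863
  Δ         -0.02736    0.01824    0.02736    0.01824
  eq         0.02633      0.595     0.1746     0.6045
  solve Keq expr → x = 0.009119; check Q = 37.73

[X]_eq = 0.6045 M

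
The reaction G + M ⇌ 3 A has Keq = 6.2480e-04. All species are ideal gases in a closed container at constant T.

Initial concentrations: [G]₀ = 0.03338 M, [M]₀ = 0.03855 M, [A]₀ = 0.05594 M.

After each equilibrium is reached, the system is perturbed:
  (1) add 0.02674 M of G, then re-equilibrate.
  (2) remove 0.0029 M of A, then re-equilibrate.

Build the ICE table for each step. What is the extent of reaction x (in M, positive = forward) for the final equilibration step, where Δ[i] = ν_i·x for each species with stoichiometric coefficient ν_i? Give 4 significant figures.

x = 9.2178e-04 M

Q₀ = 0.136 vs Keq = 6.2480e-04 ⇒ Q>K, reverse
Step 1:
                   G          M          A
  I          0.03338    0.03855    0.05594
  C          0.01475    0.01475   -0.04424
  E          0.04813     0.0533     0.0117
  solve Keq expr → x = -0.01475; check Q = 6.2480e-04
Then add 0.02674 M of G.
Step 2:
                   G          M          A
  I          0.07487     0.0533     0.0117
  C       -5.9040e-04 -5.9040e-04   0.001771
  E          0.07428    0.05271    0.01347
  solve Keq expr → x = 5.9040e-04; check Q = 6.2480e-04
Then remove 0.0029 M of A.
Step 3:
                   G          M          A
  I          0.07428    0.05271    0.01057
  C       -9.2178e-04 -9.2178e-04   0.002765
  E          0.07335    0.05178    0.01334
  solve Keq expr → x = 9.2178e-04; check Q = 6.2480e-04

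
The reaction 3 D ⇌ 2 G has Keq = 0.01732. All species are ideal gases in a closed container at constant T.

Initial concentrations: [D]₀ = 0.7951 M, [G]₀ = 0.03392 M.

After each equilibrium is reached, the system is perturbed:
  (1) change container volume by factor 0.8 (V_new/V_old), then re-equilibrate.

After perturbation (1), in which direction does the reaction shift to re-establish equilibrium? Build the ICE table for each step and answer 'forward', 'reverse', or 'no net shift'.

Direction: forward

Q₀ = 0.002289 vs Keq = 0.01732 ⇒ Q<K, forward
Step 1:
                   D          G
  init        0.7951    0.03392
  Δ         -0.07081     0.0472
  eq          0.7243    0.08112
  solve Keq expr → x = 0.0236; check Q = 0.01732
Then change container volume by factor 0.8 (V_new/V_old).
Step 2:
                   D          G
  init        0.9054     0.1014
  Δ         -0.01402   0.009346
  eq          0.8913     0.1108
  solve Keq expr → x = 0.004673; check Q = 0.01732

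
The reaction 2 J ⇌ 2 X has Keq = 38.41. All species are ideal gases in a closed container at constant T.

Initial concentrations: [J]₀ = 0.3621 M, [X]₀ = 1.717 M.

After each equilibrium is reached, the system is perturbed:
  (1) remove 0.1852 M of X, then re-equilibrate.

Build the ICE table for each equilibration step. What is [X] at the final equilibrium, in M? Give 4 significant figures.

[X]_eq = 1.631 M

Q₀ = 22.48 vs Keq = 38.41 ⇒ Q<K, forward
Step 1:
                    J           X
  I            0.3621       1.717
  C          -0.07324     0.07324
  E            0.2889        1.79
  solve Keq expr → x = 0.03662; check Q = 38.41
Then remove 0.1852 M of X.
Step 2:
                    J           X
  I            0.2889       1.605
  C          -0.02573     0.02573
  E            0.2631       1.631
  solve Keq expr → x = 0.01287; check Q = 38.41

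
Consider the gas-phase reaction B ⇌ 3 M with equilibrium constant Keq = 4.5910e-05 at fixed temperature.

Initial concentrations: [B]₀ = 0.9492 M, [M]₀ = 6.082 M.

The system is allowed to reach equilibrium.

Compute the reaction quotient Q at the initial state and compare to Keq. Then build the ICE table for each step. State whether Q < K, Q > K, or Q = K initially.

Q₀ = 237 vs Keq = 4.5910e-05 ⇒ Q>K, reverse
Step 1:
                   B          M
  init        0.9492      6.082
  Δ             2.01     -6.031
  eq           2.959    0.05141
  solve Keq expr → x = -2.01; check Q = 4.5910e-05

Q₀ = 237; Q > K (proceeds reverse)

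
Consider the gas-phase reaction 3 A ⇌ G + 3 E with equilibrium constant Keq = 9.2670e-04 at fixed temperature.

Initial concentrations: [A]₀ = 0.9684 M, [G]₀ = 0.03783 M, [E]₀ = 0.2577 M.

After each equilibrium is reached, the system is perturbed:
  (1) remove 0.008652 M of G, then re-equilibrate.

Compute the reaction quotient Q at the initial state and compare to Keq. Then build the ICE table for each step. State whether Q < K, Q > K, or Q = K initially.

Q₀ = 7.1288e-04; Q < K (proceeds forward)

Q₀ = 7.1288e-04 vs Keq = 9.2670e-04 ⇒ Q<K, forward
Step 1:
                    A           G           E
  I            0.9684     0.03783      0.2577
  C          -0.01145    0.003818     0.01145
  E            0.9569     0.04165      0.2692
  solve Keq expr → x = 0.003818; check Q = 9.2670e-04
Then remove 0.008652 M of G.
Step 2:
                    A           G           E
  I            0.9569       0.033      0.2692
  C         -0.009813    0.003271    0.009813
  E            0.9471     0.03627       0.279
  solve Keq expr → x = 0.003271; check Q = 9.2670e-04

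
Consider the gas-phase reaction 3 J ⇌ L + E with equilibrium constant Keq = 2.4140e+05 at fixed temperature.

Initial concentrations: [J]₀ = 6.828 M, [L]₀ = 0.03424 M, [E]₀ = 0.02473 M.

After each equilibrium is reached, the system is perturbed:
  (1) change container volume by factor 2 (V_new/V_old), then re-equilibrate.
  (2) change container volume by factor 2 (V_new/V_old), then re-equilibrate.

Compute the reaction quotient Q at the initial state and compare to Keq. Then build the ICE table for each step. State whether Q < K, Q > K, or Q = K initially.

Q₀ = 2.6600e-06 vs Keq = 2.4140e+05 ⇒ Q<K, forward
Step 1:
                    J           L           E
  init          6.828     0.03424     0.02473
  Δ              -6.8       2.267       2.267
  eq          0.02795       2.301       2.291
  solve Keq expr → x = 2.267; check Q = 2.4140e+05
Then change container volume by factor 2 (V_new/V_old).
Step 2:
                    J           L           E
  init        0.01398        1.15       1.146
  Δ           0.00362   -0.001207   -0.001207
  eq           0.0176       1.149       1.144
  solve Keq expr → x = -0.001207; check Q = 2.4140e+05
Then change container volume by factor 2 (V_new/V_old).
Step 3:
                    J           L           E
  init       0.008798      0.5746      0.5722
  Δ          0.002277 -7.5903e-04 -7.5903e-04
  eq          0.01108      0.5739      0.5715
  solve Keq expr → x = -7.5903e-04; check Q = 2.4140e+05

Q₀ = 2.6600e-06; Q < K (proceeds forward)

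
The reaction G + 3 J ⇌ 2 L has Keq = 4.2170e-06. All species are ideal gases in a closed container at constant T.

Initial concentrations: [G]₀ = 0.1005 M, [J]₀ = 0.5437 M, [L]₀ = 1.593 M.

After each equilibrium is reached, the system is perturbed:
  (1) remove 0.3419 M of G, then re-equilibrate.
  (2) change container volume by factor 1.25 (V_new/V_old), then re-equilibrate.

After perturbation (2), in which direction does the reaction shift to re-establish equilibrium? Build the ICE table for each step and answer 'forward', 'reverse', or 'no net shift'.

Direction: reverse

Q₀ = 157.1 vs Keq = 4.2170e-06 ⇒ Q>K, reverse
Step 1:
                   G          J          L
  Initial     0.1005     0.5437      1.593
  Change      0.7917      2.375     -1.583
  Equil       0.8922      2.919   0.009672
  solve Keq expr → x = -0.7917; check Q = 4.2170e-06
Then remove 0.3419 M of G.
Step 2:
                   G          J          L
  Initial     0.5503      2.919   0.009672
  Change    0.001028   0.003085  -0.002057
  Equil       0.5513      2.922   0.007615
  solve Keq expr → x = -0.001028; check Q = 4.2170e-06
Then change container volume by factor 1.25 (V_new/V_old).
Step 3:
                   G          J          L
  Initial      0.441      2.337   0.006092
  Change  6.0468e-04   0.001814  -0.001209
  Equil       0.4416      2.339   0.004883
  solve Keq expr → x = -6.0468e-04; check Q = 4.2170e-06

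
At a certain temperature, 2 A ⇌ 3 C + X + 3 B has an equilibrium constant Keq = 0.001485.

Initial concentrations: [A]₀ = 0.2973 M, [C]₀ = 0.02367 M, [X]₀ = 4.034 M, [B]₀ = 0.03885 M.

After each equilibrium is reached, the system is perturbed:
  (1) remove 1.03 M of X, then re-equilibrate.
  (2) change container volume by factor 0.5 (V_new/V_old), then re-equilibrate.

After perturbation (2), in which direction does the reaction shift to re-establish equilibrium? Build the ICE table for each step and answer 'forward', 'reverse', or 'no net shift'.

Direction: reverse

Q₀ = 3.5491e-08 vs Keq = 0.001485 ⇒ Q<K, forward
Step 1:
                  A         C         X         B
  I          0.2973   0.02367     4.034   0.03885
  C        -0.08548    0.1282   0.04274    0.1282
  E          0.2118    0.1519     4.077    0.1671
  solve Keq expr → x = 0.04274; check Q = 0.001485
Then remove 1.03 M of X.
Step 2:
                  A         C         X         B
  I          0.2118    0.1519     3.047    0.1671
  C       -0.004473   0.00671  0.002237   0.00671
  E          0.2073    0.1586     3.049    0.1738
  solve Keq expr → x = 0.002237; check Q = 0.001485
Then change container volume by factor 0.5 (V_new/V_old).
Step 3:
                  A         C         X         B
  I          0.4147    0.3172     6.098    0.3476
  C         0.08853   -0.1328  -0.04427   -0.1328
  E          0.5032    0.1844     6.054    0.2148
  solve Keq expr → x = -0.04427; check Q = 0.001485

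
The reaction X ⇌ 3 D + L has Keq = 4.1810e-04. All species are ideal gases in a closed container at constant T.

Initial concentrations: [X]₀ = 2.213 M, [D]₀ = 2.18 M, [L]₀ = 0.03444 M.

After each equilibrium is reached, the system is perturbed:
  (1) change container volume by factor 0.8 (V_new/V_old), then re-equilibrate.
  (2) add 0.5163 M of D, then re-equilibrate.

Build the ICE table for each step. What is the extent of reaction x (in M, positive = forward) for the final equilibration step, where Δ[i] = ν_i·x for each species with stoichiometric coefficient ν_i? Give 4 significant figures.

Q₀ = 0.1612 vs Keq = 4.1810e-04 ⇒ Q>K, reverse
Step 1:
                    X           D           L
  I             2.213        2.18     0.03444
  C           0.03434      -0.103    -0.03434
  E             2.247       2.077  1.0487e-04
  solve Keq expr → x = -0.03434; check Q = 4.1810e-04
Then change container volume by factor 0.8 (V_new/V_old).
Step 2:
                    X           D           L
  I             2.809       2.596  1.3108e-04
  C        6.3953e-05 -1.9186e-04 -6.3953e-05
  E             2.809       2.596  6.7132e-05
  solve Keq expr → x = -6.3953e-05; check Q = 4.1810e-04
Then add 0.5163 M of D.
Step 3:
                    X           D           L
  I             2.809       3.112  6.7132e-05
  C        2.8170e-05 -8.4509e-05 -2.8170e-05
  E             2.809       3.112  3.8962e-05
  solve Keq expr → x = -2.8170e-05; check Q = 4.1810e-04

x = -2.8170e-05 M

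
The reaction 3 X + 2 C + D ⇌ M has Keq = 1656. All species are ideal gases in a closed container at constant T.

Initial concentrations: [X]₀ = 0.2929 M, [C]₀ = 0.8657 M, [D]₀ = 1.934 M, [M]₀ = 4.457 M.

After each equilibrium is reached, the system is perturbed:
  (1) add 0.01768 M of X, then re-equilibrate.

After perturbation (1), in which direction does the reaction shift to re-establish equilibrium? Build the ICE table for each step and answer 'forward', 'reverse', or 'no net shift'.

Direction: forward

Q₀ = 122.4 vs Keq = 1656 ⇒ Q<K, forward
Step 1:
                  X         C         D         M
  Initial    0.2929    0.8657     1.934     4.457
  Change    -0.1572   -0.1048   -0.0524    0.0524
  Equil      0.1357    0.7609     1.882     4.509
  solve Keq expr → x = 0.0524; check Q = 1656
Then add 0.01768 M of X.
Step 2:
                  X         C         D         M
  Initial    0.1534    0.7609     1.882     4.509
  Change   -0.01619   -0.0108 -0.005398  0.005398
  Equil      0.1372    0.7501     1.876     4.515
  solve Keq expr → x = 0.005398; check Q = 1656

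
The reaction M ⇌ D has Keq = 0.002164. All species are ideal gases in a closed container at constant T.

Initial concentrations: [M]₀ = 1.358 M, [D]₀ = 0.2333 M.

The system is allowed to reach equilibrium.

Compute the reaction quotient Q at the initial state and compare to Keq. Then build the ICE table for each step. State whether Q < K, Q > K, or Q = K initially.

Q₀ = 0.1718; Q > K (proceeds reverse)

Q₀ = 0.1718 vs Keq = 0.002164 ⇒ Q>K, reverse
Step 1:
                   M          D
  Initial      1.358     0.2333
  Change      0.2299    -0.2299
  Equil        1.588   0.003436
  solve Keq expr → x = -0.2299; check Q = 0.002164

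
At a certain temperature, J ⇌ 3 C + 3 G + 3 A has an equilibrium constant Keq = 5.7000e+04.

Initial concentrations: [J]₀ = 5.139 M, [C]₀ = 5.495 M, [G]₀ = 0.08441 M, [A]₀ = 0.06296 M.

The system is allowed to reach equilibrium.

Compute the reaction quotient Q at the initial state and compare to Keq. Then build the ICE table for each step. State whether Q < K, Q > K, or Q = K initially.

Q₀ = 4.8462e-06 vs Keq = 5.7000e+04 ⇒ Q<K, forward
Step 1:
                    J           C           G           A
  I             5.139       5.495     0.08441     0.06296
  C           -0.8954       2.686       2.686       2.686
  E             4.244       8.181        2.77       2.749
  solve Keq expr → x = 0.8954; check Q = 5.7000e+04

Q₀ = 4.8462e-06; Q < K (proceeds forward)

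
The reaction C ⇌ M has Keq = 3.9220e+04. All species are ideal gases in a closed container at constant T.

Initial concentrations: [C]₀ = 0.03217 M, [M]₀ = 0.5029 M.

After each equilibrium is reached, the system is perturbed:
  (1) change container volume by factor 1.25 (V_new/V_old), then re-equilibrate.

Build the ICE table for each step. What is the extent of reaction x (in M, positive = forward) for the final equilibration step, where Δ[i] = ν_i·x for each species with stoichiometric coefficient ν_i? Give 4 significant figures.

x = 0 M

Q₀ = 15.63 vs Keq = 3.9220e+04 ⇒ Q<K, forward
Step 1:
                    C           M
  I           0.03217      0.5029
  C          -0.03216     0.03216
  E        1.3642e-05      0.5351
  solve Keq expr → x = 0.03216; check Q = 3.9220e+04
Then change container volume by factor 1.25 (V_new/V_old).
Step 2:
                    C           M
  I        1.0914e-05       0.428
  C                 0           0
  E        1.0914e-05       0.428
  solve Keq expr → x = 0; check Q = 3.9220e+04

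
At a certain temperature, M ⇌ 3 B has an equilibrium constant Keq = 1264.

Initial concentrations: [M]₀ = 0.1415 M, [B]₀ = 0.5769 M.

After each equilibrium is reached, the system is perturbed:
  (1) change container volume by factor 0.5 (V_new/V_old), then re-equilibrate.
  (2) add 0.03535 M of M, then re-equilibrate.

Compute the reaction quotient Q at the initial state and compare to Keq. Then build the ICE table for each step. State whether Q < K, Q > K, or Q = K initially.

Q₀ = 1.357 vs Keq = 1264 ⇒ Q<K, forward
Step 1:
                   M          B
  init        0.1415     0.5769
  Δ          -0.1407     0.4221
  eq      7.8885e-04      0.999
  solve Keq expr → x = 0.1407; check Q = 1264
Then change container volume by factor 0.5 (V_new/V_old).
Step 2:
                   M          B
  init      0.001578      1.998
  Δ         0.004603   -0.01381
  eq        0.006181      1.984
  solve Keq expr → x = -0.004603; check Q = 1264
Then add 0.03535 M of M.
Step 3:
                   M          B
  init       0.04153      1.984
  Δ         -0.03434      0.103
  eq        0.007194      2.087
  solve Keq expr → x = 0.03434; check Q = 1264

Q₀ = 1.357; Q < K (proceeds forward)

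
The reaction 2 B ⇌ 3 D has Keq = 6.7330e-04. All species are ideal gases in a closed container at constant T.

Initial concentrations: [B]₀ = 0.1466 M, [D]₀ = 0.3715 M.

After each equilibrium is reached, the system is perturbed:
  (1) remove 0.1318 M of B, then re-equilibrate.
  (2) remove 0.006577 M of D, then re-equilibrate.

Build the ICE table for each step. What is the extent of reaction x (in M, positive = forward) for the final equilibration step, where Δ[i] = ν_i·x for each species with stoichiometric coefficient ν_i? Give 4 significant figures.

x = 0.002063 M

Q₀ = 2.386 vs Keq = 6.7330e-04 ⇒ Q>K, reverse
Step 1:
                   B          D
  init        0.1466     0.3715
  Δ           0.2179    -0.3268
  eq          0.3645    0.04472
  solve Keq expr → x = -0.1089; check Q = 6.7330e-04
Then remove 0.1318 M of B.
Step 2:
                   B          D
  init        0.2327    0.04472
  Δ         0.007253   -0.01088
  eq          0.2399    0.03384
  solve Keq expr → x = -0.003627; check Q = 6.7330e-04
Then remove 0.006577 M of D.
Step 3:
                   B          D
  init        0.2399    0.02726
  Δ        -0.004125   0.006188
  eq          0.2358    0.03345
  solve Keq expr → x = 0.002063; check Q = 6.7330e-04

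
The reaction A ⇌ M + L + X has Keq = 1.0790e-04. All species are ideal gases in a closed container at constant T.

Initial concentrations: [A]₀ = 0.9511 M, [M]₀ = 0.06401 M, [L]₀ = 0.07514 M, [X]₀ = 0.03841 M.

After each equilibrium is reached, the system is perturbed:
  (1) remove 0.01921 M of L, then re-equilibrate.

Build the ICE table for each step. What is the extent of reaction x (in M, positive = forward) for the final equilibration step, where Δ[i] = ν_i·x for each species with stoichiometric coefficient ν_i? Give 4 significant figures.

x = 0.004873 M

Q₀ = 1.9424e-04 vs Keq = 1.0790e-04 ⇒ Q>K, reverse
Step 1:
                    A           M           L           X
  I            0.9511     0.06401     0.07514     0.03841
  C          0.009471   -0.009471   -0.009471   -0.009471
  E            0.9606     0.05454     0.06567     0.02894
  solve Keq expr → x = -0.009471; check Q = 1.0790e-04
Then remove 0.01921 M of L.
Step 2:
                    A           M           L           X
  I            0.9606     0.05454     0.04646     0.02894
  C         -0.004873    0.004873    0.004873    0.004873
  E            0.9557     0.05941     0.05133     0.03381
  solve Keq expr → x = 0.004873; check Q = 1.0790e-04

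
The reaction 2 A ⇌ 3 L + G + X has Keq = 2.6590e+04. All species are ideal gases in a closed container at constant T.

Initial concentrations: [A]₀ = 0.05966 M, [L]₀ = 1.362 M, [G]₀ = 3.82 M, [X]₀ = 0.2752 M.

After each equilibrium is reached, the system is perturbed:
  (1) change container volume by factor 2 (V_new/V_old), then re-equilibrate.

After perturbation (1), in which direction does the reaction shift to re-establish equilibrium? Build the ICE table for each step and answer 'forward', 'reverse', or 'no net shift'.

Q₀ = 746.2 vs Keq = 2.6590e+04 ⇒ Q<K, forward
Step 1:
                    A           L           G           X
  Initial     0.05966       1.362        3.82      0.2752
  Change     -0.04836     0.07253     0.02418     0.02418
  Equil        0.0113       1.435       3.844      0.2994
  solve Keq expr → x = 0.02418; check Q = 2.6590e+04
Then change container volume by factor 2 (V_new/V_old).
Step 2:
                    A           L           G           X
  Initial    0.005652      0.7173       1.922      0.1497
  Change    -0.003618    0.005427    0.001809    0.001809
  Equil      0.002034      0.7227       1.924      0.1515
  solve Keq expr → x = 0.001809; check Q = 2.6590e+04

Direction: forward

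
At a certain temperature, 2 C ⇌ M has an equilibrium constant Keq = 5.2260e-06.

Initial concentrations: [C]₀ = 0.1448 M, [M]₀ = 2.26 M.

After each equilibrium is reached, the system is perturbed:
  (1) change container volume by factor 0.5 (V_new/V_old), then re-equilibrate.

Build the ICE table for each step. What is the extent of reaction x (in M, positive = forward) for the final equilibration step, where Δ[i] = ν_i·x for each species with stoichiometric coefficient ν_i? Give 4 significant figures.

Q₀ = 107.8 vs Keq = 5.2260e-06 ⇒ Q>K, reverse
Step 1:
                  C         M
  I          0.1448      2.26
  C            4.52     -2.26
  E           4.665 1.1371e-04
  solve Keq expr → x = -2.26; check Q = 5.2260e-06
Then change container volume by factor 0.5 (V_new/V_old).
Step 2:
                  C         M
  I           9.329 2.2742e-04
  C       -4.5475e-04 2.2737e-04
  E           9.329 4.5479e-04
  solve Keq expr → x = 2.2737e-04; check Q = 5.2260e-06

x = 2.2737e-04 M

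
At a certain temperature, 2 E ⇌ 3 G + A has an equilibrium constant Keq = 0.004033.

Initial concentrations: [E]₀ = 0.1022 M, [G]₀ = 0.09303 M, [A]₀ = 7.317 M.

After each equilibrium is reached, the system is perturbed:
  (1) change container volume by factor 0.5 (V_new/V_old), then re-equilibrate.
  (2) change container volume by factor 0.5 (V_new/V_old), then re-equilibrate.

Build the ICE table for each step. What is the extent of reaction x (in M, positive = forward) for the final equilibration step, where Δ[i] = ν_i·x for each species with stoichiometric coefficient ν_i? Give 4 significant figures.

Q₀ = 0.564 vs Keq = 0.004033 ⇒ Q>K, reverse
Step 1:
                    E           G           A
  I            0.1022     0.09303       7.317
  C           0.04665    -0.06998    -0.02333
  E            0.1489     0.02305       7.294
  solve Keq expr → x = -0.02333; check Q = 0.004033
Then change container volume by factor 0.5 (V_new/V_old).
Step 2:
                    E           G           A
  I            0.2977     0.04611       14.59
  C            0.0109    -0.01635   -0.005451
  E            0.3086     0.02975       14.58
  solve Keq expr → x = -0.005451; check Q = 0.004033
Then change container volume by factor 0.5 (V_new/V_old).
Step 3:
                    E           G           A
  I            0.6172     0.05951       29.16
  C           0.01429    -0.02144   -0.007147
  E            0.6315     0.03807       29.16
  solve Keq expr → x = -0.007147; check Q = 0.004033

x = -0.007147 M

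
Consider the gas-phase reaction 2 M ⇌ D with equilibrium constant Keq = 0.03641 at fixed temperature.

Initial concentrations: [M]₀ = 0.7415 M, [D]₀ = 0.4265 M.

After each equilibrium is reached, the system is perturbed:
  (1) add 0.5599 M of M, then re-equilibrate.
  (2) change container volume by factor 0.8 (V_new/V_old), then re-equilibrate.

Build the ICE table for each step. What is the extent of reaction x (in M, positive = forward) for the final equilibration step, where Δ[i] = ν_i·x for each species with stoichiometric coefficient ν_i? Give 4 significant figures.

x = 0.03043 M

Q₀ = 0.7757 vs Keq = 0.03641 ⇒ Q>K, reverse
Step 1:
                   M          D
  I           0.7415     0.4265
  C           0.7014    -0.3507
  E            1.443     0.0758
  solve Keq expr → x = -0.3507; check Q = 0.03641
Then add 0.5599 M of M.
Step 2:
                   M          D
  I            2.003     0.0758
  C          -0.1094    0.05472
  E            1.893     0.1305
  solve Keq expr → x = 0.05472; check Q = 0.03641
Then change container volume by factor 0.8 (V_new/V_old).
Step 3:
                   M          D
  I            2.367     0.1632
  C         -0.06087    0.03043
  E            2.306     0.1936
  solve Keq expr → x = 0.03043; check Q = 0.03641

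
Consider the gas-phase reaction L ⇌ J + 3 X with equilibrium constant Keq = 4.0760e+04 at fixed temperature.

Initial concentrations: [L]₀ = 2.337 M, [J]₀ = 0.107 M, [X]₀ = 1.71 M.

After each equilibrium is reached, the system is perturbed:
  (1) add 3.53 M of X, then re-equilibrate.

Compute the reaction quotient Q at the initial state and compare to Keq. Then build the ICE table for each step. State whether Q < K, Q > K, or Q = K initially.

Q₀ = 0.2289; Q < K (proceeds forward)

Q₀ = 0.2289 vs Keq = 4.0760e+04 ⇒ Q<K, forward
Step 1:
                    L           J           X
  init          2.337       0.107        1.71
  Δ            -2.299       2.299       6.898
  eq          0.03766       2.406       8.608
  solve Keq expr → x = 2.299; check Q = 4.0760e+04
Then add 3.53 M of X.
Step 2:
                    L           J           X
  init        0.03766       2.406       12.14
  Δ            0.0607     -0.0607     -0.1821
  eq          0.09835       2.346       11.96
  solve Keq expr → x = -0.0607; check Q = 4.0760e+04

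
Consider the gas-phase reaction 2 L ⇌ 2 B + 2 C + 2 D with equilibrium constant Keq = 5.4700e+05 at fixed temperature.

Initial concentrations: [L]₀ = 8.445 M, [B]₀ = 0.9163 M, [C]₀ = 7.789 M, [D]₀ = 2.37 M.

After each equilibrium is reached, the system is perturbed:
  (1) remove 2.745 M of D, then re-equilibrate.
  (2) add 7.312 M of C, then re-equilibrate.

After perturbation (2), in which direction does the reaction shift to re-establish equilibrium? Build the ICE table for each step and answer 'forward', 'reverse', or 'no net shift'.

Direction: reverse

Q₀ = 4.012 vs Keq = 5.4700e+05 ⇒ Q<K, forward
Step 1:
                  L         B         C         D
  I           8.445    0.9163     7.789      2.37
  C          -6.974     6.974     6.974     6.974
  E           1.471      7.89     14.76     9.344
  solve Keq expr → x = 3.487; check Q = 5.4700e+05
Then remove 2.745 M of D.
Step 2:
                  L         B         C         D
  I           1.471      7.89     14.76     6.599
  C          -0.315     0.315     0.315     0.315
  E           1.156     8.205     15.08     6.914
  solve Keq expr → x = 0.1575; check Q = 5.4700e+05
Then add 7.312 M of C.
Step 3:
                  L         B         C         D
  I           1.156     8.205     22.39     6.914
  C            0.37     -0.37     -0.37     -0.37
  E           1.526     7.835     22.02     6.544
  solve Keq expr → x = -0.185; check Q = 5.4700e+05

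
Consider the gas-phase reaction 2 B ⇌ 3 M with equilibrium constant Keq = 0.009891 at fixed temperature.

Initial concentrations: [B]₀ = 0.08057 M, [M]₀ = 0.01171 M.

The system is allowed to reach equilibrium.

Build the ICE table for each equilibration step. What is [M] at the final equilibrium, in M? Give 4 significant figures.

[M]_eq = 0.03477 M

Q₀ = 2.4736e-04 vs Keq = 0.009891 ⇒ Q<K, forward
Step 1:
                  B         M
  I         0.08057   0.01171
  C        -0.01537   0.02306
  E          0.0652   0.03477
  solve Keq expr → x = 0.007687; check Q = 0.009891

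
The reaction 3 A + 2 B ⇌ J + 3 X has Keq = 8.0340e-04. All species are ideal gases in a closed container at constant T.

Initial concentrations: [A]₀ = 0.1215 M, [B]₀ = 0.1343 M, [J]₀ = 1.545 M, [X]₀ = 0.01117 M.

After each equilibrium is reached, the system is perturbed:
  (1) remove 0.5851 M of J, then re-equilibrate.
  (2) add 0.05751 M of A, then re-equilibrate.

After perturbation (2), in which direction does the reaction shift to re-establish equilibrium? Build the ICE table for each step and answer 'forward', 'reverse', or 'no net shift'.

Q₀ = 0.06656 vs Keq = 8.0340e-04 ⇒ Q>K, reverse
Step 1:
                    A           B           J           X
  I            0.1215      0.1343       1.545     0.01117
  C          0.008355     0.00557   -0.002785   -0.008355
  E            0.1299      0.1399       1.542    0.002815
  solve Keq expr → x = -0.002785; check Q = 8.0340e-04
Then remove 0.5851 M of J.
Step 2:
                    A           B           J           X
  I            0.1299      0.1399      0.9571    0.002815
  C       -4.6828e-04 -3.1218e-04  1.5609e-04  4.6828e-04
  E            0.1294      0.1396      0.9573    0.003284
  solve Keq expr → x = 1.5609e-04; check Q = 8.0340e-04
Then add 0.05751 M of A.
Step 3:
                    A           B           J           X
  I            0.1869      0.1396      0.9573    0.003284
  C         -0.001402 -9.3476e-04  4.6738e-04    0.001402
  E            0.1855      0.1386      0.9577    0.004686
  solve Keq expr → x = 4.6738e-04; check Q = 8.0340e-04

Direction: forward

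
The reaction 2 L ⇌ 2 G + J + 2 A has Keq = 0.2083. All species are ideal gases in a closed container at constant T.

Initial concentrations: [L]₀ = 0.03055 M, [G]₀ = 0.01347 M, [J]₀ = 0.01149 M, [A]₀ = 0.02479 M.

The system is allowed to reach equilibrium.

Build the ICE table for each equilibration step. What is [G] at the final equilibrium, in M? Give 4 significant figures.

Q₀ = 1.3727e-06 vs Keq = 0.2083 ⇒ Q<K, forward
Step 1:
                   L          G          J          A
  init       0.03055    0.01347    0.01149    0.02479
  Δ         -0.02971    0.02971    0.01486    0.02971
  eq      8.3705e-04    0.04318    0.02635     0.0545
  solve Keq expr → x = 0.01486; check Q = 0.2083

[G]_eq = 0.04318 M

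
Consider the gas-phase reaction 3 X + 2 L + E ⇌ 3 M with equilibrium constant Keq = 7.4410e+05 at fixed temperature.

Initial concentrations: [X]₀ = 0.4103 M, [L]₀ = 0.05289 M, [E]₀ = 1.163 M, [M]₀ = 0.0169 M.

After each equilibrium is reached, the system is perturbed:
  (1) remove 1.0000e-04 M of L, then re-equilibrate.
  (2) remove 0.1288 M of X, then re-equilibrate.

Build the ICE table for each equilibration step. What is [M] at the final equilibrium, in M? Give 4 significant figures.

[M]_eq = 0.09556 M

Q₀ = 0.02148 vs Keq = 7.4410e+05 ⇒ Q<K, forward
Step 1:
                  X         L         E         M
  I          0.4103   0.05289     1.163    0.0169
  C        -0.07908  -0.05272  -0.02636   0.07908
  E          0.3312 1.6962e-04     1.137   0.09598
  solve Keq expr → x = 0.02636; check Q = 7.4410e+05
Then remove 1.0000e-04 M of L.
Step 2:
                  X         L         E         M
  I          0.3312 6.9619e-05     1.137   0.09598
  C       1.4923e-04 9.9487e-05 4.9743e-05 -1.4923e-04
  E          0.3314 1.6911e-04     1.137   0.09583
  solve Keq expr → x = -4.9743e-05; check Q = 7.4410e+05
Then remove 0.1288 M of X.
Step 3:
                  X         L         E         M
  I          0.2026 1.6911e-04     1.137   0.09583
  C       2.7369e-04 1.8246e-04 9.1230e-05 -2.7369e-04
  E          0.2028 3.5157e-04     1.137   0.09556
  solve Keq expr → x = -9.1230e-05; check Q = 7.4410e+05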